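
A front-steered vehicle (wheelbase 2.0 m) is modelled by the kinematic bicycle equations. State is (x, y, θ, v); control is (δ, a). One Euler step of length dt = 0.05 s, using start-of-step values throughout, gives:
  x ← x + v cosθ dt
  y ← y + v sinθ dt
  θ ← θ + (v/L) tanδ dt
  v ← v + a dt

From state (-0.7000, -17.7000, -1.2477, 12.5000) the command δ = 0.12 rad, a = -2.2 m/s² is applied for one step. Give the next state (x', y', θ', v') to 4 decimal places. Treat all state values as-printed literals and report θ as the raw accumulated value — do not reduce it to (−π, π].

x' = -0.7000 + 12.5000·cos(-1.2477)·0.05 = -0.5016
y' = -17.7000 + 12.5000·sin(-1.2477)·0.05 = -18.2927
θ' = -1.2477 + (12.5000/2.0)·tan(0.12)·0.05 = -1.2100
v' = 12.5000 − 2.2000·0.05 = 12.3900

(-0.5016, -18.2927, -1.2100, 12.3900)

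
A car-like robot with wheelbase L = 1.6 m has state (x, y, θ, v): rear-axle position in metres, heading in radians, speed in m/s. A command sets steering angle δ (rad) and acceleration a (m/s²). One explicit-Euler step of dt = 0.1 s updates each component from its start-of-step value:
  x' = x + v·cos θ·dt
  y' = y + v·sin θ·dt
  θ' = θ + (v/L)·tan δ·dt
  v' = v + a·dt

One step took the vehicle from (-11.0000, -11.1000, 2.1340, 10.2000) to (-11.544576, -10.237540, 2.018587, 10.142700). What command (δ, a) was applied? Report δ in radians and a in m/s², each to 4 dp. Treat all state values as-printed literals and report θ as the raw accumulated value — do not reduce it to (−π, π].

δ = -0.1791, a = -0.5730

a = (v'−v)/dt = (-0.057300)/0.1 = -0.5730
Δθ = θ'−θ = -0.115413;  (v·dt/L) = 10.2000·0.1/1.6 = 0.637500
tan δ = Δθ·L/(v·dt) = -0.181040  →  δ = -0.1791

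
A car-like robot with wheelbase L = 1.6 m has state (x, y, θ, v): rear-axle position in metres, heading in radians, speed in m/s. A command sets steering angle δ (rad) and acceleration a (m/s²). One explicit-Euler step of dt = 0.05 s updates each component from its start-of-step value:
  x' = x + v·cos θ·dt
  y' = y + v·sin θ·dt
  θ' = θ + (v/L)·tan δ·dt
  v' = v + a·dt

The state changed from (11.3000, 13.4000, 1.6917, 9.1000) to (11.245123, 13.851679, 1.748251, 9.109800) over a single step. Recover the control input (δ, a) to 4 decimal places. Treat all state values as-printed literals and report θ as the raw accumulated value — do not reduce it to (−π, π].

a = (v'−v)/dt = (0.009800)/0.05 = 0.1960
Δθ = θ'−θ = 0.056551;  (v·dt/L) = 9.1000·0.05/1.6 = 0.284375
tan δ = Δθ·L/(v·dt) = 0.198861  →  δ = 0.1963

δ = 0.1963, a = 0.1960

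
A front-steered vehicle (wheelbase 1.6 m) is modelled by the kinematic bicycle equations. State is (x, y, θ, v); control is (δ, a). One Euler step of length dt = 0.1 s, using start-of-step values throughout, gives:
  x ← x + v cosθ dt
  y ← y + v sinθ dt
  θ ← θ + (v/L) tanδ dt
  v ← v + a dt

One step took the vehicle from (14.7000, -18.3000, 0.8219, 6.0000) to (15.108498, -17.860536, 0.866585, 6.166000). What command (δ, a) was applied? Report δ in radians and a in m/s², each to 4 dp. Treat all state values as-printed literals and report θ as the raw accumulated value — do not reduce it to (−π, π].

a = (v'−v)/dt = (0.166000)/0.1 = 1.6600
Δθ = θ'−θ = 0.044685;  (v·dt/L) = 6.0000·0.1/1.6 = 0.375000
tan δ = Δθ·L/(v·dt) = 0.119160  →  δ = 0.1186

δ = 0.1186, a = 1.6600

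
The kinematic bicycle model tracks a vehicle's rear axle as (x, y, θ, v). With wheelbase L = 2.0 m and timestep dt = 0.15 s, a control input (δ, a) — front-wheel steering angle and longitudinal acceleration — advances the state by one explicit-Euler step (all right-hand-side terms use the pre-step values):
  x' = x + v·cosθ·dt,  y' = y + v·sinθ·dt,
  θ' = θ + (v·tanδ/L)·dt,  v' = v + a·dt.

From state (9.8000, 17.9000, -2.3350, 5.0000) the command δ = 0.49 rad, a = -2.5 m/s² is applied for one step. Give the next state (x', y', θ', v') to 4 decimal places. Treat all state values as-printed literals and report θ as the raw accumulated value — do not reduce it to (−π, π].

x' = 9.8000 + 5.0000·cos(-2.3350)·0.15 = 9.2810
y' = 17.9000 + 5.0000·sin(-2.3350)·0.15 = 17.3585
θ' = -2.3350 + (5.0000/2.0)·tan(0.49)·0.15 = -2.1350
v' = 5.0000 − 2.5000·0.15 = 4.6250

(9.2810, 17.3585, -2.1350, 4.6250)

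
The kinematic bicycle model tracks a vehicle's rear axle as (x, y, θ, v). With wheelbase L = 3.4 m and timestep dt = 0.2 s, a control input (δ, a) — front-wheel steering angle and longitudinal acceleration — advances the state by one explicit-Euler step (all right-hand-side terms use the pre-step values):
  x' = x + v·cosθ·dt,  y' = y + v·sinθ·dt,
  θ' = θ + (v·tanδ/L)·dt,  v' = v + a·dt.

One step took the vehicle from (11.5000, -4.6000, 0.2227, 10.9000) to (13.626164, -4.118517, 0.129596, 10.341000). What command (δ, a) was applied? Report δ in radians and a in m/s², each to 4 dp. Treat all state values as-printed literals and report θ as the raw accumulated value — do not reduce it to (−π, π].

a = (v'−v)/dt = (-0.559000)/0.2 = -2.7950
Δθ = θ'−θ = -0.093104;  (v·dt/L) = 10.9000·0.2/3.4 = 0.641176
tan δ = Δθ·L/(v·dt) = -0.145208  →  δ = -0.1442

δ = -0.1442, a = -2.7950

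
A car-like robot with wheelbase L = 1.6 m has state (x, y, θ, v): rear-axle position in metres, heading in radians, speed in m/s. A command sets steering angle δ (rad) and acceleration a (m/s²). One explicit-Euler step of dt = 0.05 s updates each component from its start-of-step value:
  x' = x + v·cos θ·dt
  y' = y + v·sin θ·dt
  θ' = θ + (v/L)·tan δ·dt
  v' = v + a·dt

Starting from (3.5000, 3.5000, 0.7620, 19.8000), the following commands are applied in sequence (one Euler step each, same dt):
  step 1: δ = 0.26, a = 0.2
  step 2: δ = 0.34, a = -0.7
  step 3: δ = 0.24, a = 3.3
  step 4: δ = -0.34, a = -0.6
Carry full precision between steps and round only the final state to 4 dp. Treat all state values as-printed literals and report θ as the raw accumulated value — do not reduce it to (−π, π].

(5.4887, 6.8360, 1.0764, 19.9100)

after step 1 (δ=0.26, a=0.2): (4.216222, 4.183466, 0.926601, 19.810000)
after step 2 (δ=0.34, a=-0.7): (4.811072, 4.975453, 1.145586, 19.775000)
after step 3 (δ=0.24, a=3.3): (5.218944, 5.876157, 1.296813, 19.940000)
after step 4 (δ=-0.34, a=-0.6): (5.488700, 6.835970, 1.076391, 19.910000)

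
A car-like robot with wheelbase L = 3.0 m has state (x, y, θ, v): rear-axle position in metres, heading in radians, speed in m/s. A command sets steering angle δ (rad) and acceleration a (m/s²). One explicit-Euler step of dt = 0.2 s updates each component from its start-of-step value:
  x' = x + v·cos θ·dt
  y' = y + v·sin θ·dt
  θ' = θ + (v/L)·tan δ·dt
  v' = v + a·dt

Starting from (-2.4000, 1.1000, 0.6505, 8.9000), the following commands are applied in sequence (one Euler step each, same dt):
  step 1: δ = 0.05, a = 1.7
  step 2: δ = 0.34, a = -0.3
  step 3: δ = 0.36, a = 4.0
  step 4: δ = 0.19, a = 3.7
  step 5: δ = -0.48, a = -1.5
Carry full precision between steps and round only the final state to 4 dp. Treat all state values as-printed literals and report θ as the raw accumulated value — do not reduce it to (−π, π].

(3.1146, 8.6190, 0.8843, 10.4200)

after step 1 (δ=0.05, a=1.7): (-0.983510, 2.177940, 0.680191, 9.240000)
after step 2 (δ=0.34, a=-0.3): (0.453222, 3.340225, 0.898093, 9.180000)
after step 3 (δ=0.36, a=4.0): (1.597238, 4.776234, 1.128452, 9.980000)
after step 4 (δ=0.19, a=3.7): (2.451645, 6.580120, 1.256409, 10.720000)
after step 5 (δ=-0.48, a=-1.5): (3.114643, 8.619034, 0.884345, 10.420000)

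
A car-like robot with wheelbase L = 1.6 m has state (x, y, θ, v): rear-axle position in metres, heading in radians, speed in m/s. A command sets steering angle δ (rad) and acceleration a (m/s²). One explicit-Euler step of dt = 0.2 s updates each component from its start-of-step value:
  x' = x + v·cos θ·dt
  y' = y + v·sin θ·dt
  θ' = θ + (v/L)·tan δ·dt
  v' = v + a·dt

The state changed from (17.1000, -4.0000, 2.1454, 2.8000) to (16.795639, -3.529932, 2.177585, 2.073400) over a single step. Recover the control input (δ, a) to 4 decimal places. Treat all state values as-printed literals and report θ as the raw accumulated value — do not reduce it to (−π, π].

a = (v'−v)/dt = (-0.726600)/0.2 = -3.6330
Δθ = θ'−θ = 0.032185;  (v·dt/L) = 2.8000·0.2/1.6 = 0.350000
tan δ = Δθ·L/(v·dt) = 0.091957  →  δ = 0.0917

δ = 0.0917, a = -3.6330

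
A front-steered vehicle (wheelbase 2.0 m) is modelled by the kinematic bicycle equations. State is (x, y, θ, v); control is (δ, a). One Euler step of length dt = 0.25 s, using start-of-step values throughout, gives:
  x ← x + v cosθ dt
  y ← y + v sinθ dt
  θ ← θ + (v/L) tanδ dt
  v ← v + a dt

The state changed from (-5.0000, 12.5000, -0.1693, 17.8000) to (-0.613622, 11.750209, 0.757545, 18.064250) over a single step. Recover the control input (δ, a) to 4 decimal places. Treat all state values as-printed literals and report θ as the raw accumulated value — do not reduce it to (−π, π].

δ = 0.3947, a = 1.0570

a = (v'−v)/dt = (0.264250)/0.25 = 1.0570
Δθ = θ'−θ = 0.926845;  (v·dt/L) = 17.8000·0.25/2.0 = 2.225000
tan δ = Δθ·L/(v·dt) = 0.416560  →  δ = 0.3947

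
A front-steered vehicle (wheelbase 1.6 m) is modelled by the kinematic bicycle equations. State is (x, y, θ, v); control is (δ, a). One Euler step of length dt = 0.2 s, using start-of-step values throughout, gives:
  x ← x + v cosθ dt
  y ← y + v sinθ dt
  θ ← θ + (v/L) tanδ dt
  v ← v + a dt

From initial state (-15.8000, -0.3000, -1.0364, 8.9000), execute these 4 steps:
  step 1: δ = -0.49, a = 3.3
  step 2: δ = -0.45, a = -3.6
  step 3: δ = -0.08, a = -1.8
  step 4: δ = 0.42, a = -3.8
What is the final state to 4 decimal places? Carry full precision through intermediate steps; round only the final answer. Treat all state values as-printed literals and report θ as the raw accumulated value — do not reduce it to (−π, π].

after step 1 (δ=-0.49, a=3.3): (-14.893408, -1.831826, -1.629794, 9.560000)
after step 2 (δ=-0.45, a=-3.6): (-15.006146, -3.740499, -2.207045, 8.840000)
after step 3 (δ=-0.08, a=-1.8): (-16.056661, -5.162555, -2.295634, 8.480000)
after step 4 (δ=0.42, a=-3.8): (-17.181133, -6.432192, -1.822267, 7.720000)

(-17.1811, -6.4322, -1.8223, 7.7200)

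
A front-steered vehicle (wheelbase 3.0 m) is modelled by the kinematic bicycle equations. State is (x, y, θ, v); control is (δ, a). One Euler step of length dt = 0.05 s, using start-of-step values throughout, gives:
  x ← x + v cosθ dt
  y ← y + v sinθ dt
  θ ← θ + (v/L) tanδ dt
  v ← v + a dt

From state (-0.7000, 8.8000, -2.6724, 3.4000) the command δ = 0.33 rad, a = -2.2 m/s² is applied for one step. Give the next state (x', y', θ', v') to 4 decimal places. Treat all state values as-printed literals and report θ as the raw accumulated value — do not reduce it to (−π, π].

(-0.8516, 8.7231, -2.6530, 3.2900)

x' = -0.7000 + 3.4000·cos(-2.6724)·0.05 = -0.8516
y' = 8.8000 + 3.4000·sin(-2.6724)·0.05 = 8.7231
θ' = -2.6724 + (3.4000/3.0)·tan(0.33)·0.05 = -2.6530
v' = 3.4000 − 2.2000·0.05 = 3.2900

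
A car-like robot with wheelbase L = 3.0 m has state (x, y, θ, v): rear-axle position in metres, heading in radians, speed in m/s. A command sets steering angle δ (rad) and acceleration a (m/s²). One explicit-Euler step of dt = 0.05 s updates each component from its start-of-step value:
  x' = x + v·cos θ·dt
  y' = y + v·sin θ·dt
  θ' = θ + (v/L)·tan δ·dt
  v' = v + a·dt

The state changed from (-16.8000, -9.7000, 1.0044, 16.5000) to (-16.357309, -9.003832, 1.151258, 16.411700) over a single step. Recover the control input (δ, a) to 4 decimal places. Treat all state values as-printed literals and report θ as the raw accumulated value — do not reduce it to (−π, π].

a = (v'−v)/dt = (-0.088300)/0.05 = -1.7660
Δθ = θ'−θ = 0.146858;  (v·dt/L) = 16.5000·0.05/3.0 = 0.275000
tan δ = Δθ·L/(v·dt) = 0.534029  →  δ = 0.4905

δ = 0.4905, a = -1.7660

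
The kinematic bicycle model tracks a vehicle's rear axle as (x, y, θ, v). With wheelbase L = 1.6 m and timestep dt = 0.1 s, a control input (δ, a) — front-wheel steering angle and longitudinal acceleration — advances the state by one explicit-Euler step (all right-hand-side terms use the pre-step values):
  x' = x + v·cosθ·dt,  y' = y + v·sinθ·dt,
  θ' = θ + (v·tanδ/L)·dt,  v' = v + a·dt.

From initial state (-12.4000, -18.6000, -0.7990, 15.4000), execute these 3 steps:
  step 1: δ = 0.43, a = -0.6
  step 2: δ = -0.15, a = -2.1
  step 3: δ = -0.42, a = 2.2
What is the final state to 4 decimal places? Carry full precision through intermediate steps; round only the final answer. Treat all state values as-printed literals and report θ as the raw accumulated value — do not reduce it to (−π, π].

after step 1 (δ=0.43, a=-0.6): (-11.325967, -19.703655, -0.357577, 15.340000)
after step 2 (δ=-0.15, a=-2.1): (-9.888997, -20.240564, -0.502478, 15.130000)
after step 3 (δ=-0.42, a=2.2): (-8.563016, -20.969223, -0.924768, 15.350000)

(-8.5630, -20.9692, -0.9248, 15.3500)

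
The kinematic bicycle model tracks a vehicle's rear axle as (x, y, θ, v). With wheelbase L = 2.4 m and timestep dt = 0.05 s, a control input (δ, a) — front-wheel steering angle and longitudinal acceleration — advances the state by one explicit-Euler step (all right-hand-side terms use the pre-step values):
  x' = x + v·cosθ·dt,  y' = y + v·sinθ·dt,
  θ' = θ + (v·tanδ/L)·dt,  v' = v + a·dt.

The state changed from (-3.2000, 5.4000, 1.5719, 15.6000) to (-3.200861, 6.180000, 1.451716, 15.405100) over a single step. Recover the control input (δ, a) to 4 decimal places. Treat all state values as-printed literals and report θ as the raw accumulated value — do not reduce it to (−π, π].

a = (v'−v)/dt = (-0.194900)/0.05 = -3.8980
Δθ = θ'−θ = -0.120184;  (v·dt/L) = 15.6000·0.05/2.4 = 0.325000
tan δ = Δθ·L/(v·dt) = -0.369797  →  δ = -0.3542

δ = -0.3542, a = -3.8980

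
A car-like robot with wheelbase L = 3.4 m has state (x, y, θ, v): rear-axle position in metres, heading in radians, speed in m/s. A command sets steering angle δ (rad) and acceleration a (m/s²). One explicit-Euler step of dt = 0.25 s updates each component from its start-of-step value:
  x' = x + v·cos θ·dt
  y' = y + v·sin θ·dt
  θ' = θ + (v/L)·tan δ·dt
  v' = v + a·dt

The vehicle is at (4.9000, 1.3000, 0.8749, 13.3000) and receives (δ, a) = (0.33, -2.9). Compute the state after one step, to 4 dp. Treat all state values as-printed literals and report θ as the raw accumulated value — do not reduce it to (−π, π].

x' = 4.9000 + 13.3000·cos(0.8749)·0.25 = 7.0316
y' = 1.3000 + 13.3000·sin(0.8749)·0.25 = 3.8519
θ' = 0.8749 + (13.3000/3.4)·tan(0.33)·0.25 = 1.2099
v' = 13.3000 − 2.9000·0.25 = 12.5750

(7.0316, 3.8519, 1.2099, 12.5750)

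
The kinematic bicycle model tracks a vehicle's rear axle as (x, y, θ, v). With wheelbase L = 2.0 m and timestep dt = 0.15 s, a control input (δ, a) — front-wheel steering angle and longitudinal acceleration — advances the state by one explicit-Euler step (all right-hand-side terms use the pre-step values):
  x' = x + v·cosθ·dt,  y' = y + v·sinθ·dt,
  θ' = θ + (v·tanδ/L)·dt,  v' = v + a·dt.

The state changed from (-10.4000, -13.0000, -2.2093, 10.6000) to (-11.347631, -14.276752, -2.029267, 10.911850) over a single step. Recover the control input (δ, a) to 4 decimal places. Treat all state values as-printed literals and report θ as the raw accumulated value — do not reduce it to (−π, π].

a = (v'−v)/dt = (0.311850)/0.15 = 2.0790
Δθ = θ'−θ = 0.180033;  (v·dt/L) = 10.6000·0.15/2.0 = 0.795000
tan δ = Δθ·L/(v·dt) = 0.226457  →  δ = 0.2227

δ = 0.2227, a = 2.0790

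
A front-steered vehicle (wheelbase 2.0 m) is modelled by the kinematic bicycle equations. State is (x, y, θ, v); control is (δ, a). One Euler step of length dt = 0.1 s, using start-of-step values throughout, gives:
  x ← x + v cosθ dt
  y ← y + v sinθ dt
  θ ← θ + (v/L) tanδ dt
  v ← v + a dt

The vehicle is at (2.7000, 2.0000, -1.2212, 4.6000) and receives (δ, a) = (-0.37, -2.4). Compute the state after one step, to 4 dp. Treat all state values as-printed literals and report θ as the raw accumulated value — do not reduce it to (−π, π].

x' = 2.7000 + 4.6000·cos(-1.2212)·0.1 = 2.8576
y' = 2.0000 + 4.6000·sin(-1.2212)·0.1 = 1.5678
θ' = -1.2212 + (4.6000/2.0)·tan(-0.37)·0.1 = -1.3104
v' = 4.6000 − 2.4000·0.1 = 4.3600

(2.8576, 1.5678, -1.3104, 4.3600)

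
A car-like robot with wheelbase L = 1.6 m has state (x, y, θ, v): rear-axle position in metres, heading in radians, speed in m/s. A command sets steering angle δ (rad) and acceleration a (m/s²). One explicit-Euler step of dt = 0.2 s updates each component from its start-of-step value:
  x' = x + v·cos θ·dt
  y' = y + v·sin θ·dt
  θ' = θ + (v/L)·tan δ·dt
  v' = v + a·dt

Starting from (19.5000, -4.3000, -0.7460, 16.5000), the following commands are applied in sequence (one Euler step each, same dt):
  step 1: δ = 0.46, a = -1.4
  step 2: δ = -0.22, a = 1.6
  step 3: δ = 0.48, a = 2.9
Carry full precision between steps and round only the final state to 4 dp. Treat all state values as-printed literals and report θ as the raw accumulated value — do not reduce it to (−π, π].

(28.3009, -6.2403, 0.8988, 17.1200)

after step 1 (δ=0.46, a=-1.4): (21.923552, -6.539732, 0.275863, 16.220000)
after step 2 (δ=-0.22, a=1.6): (25.044897, -5.656139, -0.177525, 16.540000)
after step 3 (δ=0.48, a=2.9): (28.300908, -6.240313, 0.898838, 17.120000)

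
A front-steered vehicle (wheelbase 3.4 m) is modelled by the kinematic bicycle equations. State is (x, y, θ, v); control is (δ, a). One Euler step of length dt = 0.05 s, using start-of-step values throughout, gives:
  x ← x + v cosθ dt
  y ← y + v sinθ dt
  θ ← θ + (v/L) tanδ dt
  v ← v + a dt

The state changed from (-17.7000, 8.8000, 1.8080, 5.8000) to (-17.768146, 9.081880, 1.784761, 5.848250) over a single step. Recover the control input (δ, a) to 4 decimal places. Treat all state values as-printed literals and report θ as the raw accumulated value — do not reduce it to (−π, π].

δ = -0.2660, a = 0.9650

a = (v'−v)/dt = (0.048250)/0.05 = 0.9650
Δθ = θ'−θ = -0.023239;  (v·dt/L) = 5.8000·0.05/3.4 = 0.085294
tan δ = Δθ·L/(v·dt) = -0.272457  →  δ = -0.2660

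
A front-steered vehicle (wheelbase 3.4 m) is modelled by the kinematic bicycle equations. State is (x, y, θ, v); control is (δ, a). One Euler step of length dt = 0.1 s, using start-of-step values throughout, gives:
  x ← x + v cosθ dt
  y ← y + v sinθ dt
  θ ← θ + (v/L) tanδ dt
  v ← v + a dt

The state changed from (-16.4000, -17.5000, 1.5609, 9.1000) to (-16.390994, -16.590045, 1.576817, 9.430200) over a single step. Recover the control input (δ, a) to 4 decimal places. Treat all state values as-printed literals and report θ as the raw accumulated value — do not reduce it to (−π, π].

a = (v'−v)/dt = (0.330200)/0.1 = 3.3020
Δθ = θ'−θ = 0.015917;  (v·dt/L) = 9.1000·0.1/3.4 = 0.267647
tan δ = Δθ·L/(v·dt) = 0.059470  →  δ = 0.0594

δ = 0.0594, a = 3.3020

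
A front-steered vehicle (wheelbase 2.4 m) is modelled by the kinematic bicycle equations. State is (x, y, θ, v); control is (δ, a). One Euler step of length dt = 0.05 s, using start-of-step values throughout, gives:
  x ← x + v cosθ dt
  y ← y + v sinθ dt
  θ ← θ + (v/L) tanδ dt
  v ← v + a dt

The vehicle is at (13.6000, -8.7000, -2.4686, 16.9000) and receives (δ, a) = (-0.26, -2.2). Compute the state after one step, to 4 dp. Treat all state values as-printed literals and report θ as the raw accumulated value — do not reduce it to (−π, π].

(12.9392, -9.2267, -2.5623, 16.7900)

x' = 13.6000 + 16.9000·cos(-2.4686)·0.05 = 12.9392
y' = -8.7000 + 16.9000·sin(-2.4686)·0.05 = -9.2267
θ' = -2.4686 + (16.9000/2.4)·tan(-0.26)·0.05 = -2.5623
v' = 16.9000 − 2.2000·0.05 = 16.7900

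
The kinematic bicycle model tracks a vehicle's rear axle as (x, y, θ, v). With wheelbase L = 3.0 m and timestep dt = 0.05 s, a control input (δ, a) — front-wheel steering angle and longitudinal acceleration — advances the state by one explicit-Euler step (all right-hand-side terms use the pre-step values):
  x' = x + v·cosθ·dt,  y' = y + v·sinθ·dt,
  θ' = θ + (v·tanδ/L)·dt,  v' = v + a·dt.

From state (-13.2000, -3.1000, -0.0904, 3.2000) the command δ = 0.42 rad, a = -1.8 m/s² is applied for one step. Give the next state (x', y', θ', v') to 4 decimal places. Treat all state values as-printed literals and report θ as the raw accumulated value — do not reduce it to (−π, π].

(-13.0407, -3.1144, -0.0666, 3.1100)

x' = -13.2000 + 3.2000·cos(-0.0904)·0.05 = -13.0407
y' = -3.1000 + 3.2000·sin(-0.0904)·0.05 = -3.1144
θ' = -0.0904 + (3.2000/3.0)·tan(0.42)·0.05 = -0.0666
v' = 3.2000 − 1.8000·0.05 = 3.1100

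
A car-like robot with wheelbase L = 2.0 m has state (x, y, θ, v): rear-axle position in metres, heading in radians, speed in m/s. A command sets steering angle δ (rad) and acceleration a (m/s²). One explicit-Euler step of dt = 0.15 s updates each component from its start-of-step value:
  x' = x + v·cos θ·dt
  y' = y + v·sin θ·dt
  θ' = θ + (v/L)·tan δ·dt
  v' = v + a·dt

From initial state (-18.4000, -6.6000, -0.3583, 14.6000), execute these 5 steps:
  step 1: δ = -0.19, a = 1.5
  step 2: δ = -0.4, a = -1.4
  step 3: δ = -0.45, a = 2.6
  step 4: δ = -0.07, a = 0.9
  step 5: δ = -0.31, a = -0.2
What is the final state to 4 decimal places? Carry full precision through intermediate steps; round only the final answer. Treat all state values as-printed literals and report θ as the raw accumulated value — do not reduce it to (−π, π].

after step 1 (δ=-0.19, a=1.5): (-16.349077, -7.367995, -0.568890, 14.825000)
after step 2 (δ=-0.4, a=-1.4): (-14.475570, -8.565923, -1.038983, 14.615000)
after step 3 (δ=-0.45, a=2.6): (-13.363887, -10.455400, -1.568472, 15.005000)
after step 4 (δ=-0.07, a=0.9): (-13.358656, -12.706144, -1.647377, 15.140000)
after step 5 (δ=-0.31, a=-0.2): (-13.532401, -14.970488, -2.011109, 15.110000)

(-13.5324, -14.9705, -2.0111, 15.1100)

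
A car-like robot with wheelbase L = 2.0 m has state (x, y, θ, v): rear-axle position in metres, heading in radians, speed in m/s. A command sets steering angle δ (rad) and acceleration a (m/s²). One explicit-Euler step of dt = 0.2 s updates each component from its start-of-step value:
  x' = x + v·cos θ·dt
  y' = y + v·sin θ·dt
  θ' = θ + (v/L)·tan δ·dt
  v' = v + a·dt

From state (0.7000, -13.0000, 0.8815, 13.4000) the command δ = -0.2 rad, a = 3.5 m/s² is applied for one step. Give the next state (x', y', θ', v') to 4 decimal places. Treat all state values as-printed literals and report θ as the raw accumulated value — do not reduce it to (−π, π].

x' = 0.7000 + 13.4000·cos(0.8815)·0.2 = 2.4045
y' = -13.0000 + 13.4000·sin(0.8815)·0.2 = -10.9319
θ' = 0.8815 + (13.4000/2.0)·tan(-0.2)·0.2 = 0.6099
v' = 13.4000 + 3.5000·0.2 = 14.1000

(2.4045, -10.9319, 0.6099, 14.1000)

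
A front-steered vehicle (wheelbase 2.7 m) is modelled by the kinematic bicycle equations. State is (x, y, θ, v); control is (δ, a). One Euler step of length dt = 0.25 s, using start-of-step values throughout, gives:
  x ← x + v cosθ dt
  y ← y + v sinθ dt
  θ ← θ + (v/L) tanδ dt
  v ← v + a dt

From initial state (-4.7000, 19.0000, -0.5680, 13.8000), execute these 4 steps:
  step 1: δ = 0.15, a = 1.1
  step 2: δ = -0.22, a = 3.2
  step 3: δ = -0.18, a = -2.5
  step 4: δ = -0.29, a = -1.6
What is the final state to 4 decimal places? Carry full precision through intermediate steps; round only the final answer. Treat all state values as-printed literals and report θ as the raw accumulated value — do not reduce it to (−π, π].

(6.5729, 10.7294, -1.3107, 13.8500)

after step 1 (δ=0.15, a=1.1): (-1.791724, 17.144082, -0.374883, 14.075000)
after step 2 (δ=-0.22, a=3.2): (1.482651, 15.855645, -0.666313, 14.875000)
after step 3 (δ=-0.18, a=-2.5): (4.405983, 13.557116, -0.916942, 14.250000)
after step 4 (δ=-0.29, a=-1.6): (6.572874, 10.729399, -1.310681, 13.850000)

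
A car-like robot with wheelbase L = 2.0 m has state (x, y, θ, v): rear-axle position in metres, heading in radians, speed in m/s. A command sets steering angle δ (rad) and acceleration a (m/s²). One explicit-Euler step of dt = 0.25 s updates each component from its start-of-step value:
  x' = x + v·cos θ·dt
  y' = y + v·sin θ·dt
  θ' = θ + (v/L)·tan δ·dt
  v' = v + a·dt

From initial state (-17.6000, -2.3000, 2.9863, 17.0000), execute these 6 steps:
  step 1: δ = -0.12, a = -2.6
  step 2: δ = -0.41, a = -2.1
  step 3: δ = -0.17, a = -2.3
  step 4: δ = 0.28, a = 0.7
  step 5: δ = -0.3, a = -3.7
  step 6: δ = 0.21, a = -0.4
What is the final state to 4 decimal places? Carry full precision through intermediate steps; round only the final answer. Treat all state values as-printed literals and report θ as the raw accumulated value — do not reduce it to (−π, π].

(-27.6997, 14.6293, 1.8403, 14.4000)

after step 1 (δ=-0.12, a=-2.6): (-21.798857, -1.642656, 2.730069, 16.350000)
after step 2 (δ=-0.41, a=-2.1): (-25.545101, -0.007630, 1.841791, 15.825000)
after step 3 (δ=-0.17, a=-2.3): (-26.604151, 3.804237, 1.502233, 15.250000)
after step 4 (δ=0.28, a=0.7): (-26.342957, 7.607779, 2.050383, 15.425000)
after step 5 (δ=-0.3, a=-3.7): (-28.122280, 11.028989, 1.453944, 14.500000)
after step 6 (δ=0.21, a=-0.4): (-27.699654, 14.629268, 1.840265, 14.400000)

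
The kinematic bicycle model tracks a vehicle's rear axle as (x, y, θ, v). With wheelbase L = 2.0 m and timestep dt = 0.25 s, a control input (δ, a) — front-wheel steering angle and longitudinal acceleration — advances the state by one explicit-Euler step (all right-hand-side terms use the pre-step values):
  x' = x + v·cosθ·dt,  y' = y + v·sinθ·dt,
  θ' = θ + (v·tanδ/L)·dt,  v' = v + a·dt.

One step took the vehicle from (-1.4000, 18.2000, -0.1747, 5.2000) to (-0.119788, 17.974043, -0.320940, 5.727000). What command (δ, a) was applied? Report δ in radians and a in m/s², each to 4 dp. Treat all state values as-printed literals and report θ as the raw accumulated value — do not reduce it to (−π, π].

δ = -0.2213, a = 2.1080

a = (v'−v)/dt = (0.527000)/0.25 = 2.1080
Δθ = θ'−θ = -0.146240;  (v·dt/L) = 5.2000·0.25/2.0 = 0.650000
tan δ = Δθ·L/(v·dt) = -0.224985  →  δ = -0.2213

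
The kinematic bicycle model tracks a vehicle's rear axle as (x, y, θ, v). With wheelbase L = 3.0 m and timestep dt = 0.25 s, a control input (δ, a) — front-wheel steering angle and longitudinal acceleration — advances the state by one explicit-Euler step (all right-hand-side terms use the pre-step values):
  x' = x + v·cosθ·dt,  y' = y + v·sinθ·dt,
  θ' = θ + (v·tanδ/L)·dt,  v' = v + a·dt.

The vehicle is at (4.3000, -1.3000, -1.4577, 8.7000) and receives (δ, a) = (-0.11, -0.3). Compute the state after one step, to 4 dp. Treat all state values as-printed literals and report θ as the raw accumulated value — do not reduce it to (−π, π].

x' = 4.3000 + 8.7000·cos(-1.4577)·0.25 = 4.5455
y' = -1.3000 + 8.7000·sin(-1.4577)·0.25 = -3.4611
θ' = -1.4577 + (8.7000/3.0)·tan(-0.11)·0.25 = -1.5378
v' = 8.7000 − 0.3000·0.25 = 8.6250

(4.5455, -3.4611, -1.5378, 8.6250)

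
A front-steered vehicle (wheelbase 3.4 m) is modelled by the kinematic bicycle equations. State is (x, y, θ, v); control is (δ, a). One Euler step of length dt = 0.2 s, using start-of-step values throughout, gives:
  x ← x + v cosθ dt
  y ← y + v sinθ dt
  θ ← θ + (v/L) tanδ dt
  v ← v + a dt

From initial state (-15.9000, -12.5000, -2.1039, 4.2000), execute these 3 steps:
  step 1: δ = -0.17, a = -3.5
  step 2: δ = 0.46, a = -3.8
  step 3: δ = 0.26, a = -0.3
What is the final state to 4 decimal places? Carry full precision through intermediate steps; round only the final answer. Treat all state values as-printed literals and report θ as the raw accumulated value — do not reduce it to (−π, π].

(-16.9578, -14.2984, -2.0014, 2.6800)

after step 1 (δ=-0.17, a=-3.5): (-16.326895, -13.223436, -2.146309, 3.500000)
after step 2 (δ=0.46, a=-3.8): (-16.707881, -13.810676, -2.044305, 2.740000)
after step 3 (δ=0.26, a=-0.3): (-16.957776, -14.298381, -2.001429, 2.680000)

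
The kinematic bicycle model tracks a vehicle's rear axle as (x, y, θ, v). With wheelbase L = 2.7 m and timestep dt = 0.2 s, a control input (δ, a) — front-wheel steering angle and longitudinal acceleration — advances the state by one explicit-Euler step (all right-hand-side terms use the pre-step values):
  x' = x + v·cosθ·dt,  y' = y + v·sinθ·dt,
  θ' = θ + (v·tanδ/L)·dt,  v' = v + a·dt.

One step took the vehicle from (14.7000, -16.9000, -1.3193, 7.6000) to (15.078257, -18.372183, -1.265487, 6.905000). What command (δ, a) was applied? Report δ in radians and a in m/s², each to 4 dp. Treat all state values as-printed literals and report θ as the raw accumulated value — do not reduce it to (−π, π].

a = (v'−v)/dt = (-0.695000)/0.2 = -3.4750
Δθ = θ'−θ = 0.053813;  (v·dt/L) = 7.6000·0.2/2.7 = 0.562963
tan δ = Δθ·L/(v·dt) = 0.095589  →  δ = 0.0953

δ = 0.0953, a = -3.4750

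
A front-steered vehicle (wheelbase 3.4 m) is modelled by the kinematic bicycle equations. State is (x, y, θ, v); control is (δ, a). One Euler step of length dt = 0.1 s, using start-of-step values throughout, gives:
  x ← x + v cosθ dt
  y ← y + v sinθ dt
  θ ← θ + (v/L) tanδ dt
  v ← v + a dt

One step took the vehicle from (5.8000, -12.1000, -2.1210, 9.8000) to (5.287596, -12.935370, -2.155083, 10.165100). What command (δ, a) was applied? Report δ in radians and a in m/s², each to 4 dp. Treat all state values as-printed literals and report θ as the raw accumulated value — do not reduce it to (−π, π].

a = (v'−v)/dt = (0.365100)/0.1 = 3.6510
Δθ = θ'−θ = -0.034083;  (v·dt/L) = 9.8000·0.1/3.4 = 0.288235
tan δ = Δθ·L/(v·dt) = -0.118247  →  δ = -0.1177

δ = -0.1177, a = 3.6510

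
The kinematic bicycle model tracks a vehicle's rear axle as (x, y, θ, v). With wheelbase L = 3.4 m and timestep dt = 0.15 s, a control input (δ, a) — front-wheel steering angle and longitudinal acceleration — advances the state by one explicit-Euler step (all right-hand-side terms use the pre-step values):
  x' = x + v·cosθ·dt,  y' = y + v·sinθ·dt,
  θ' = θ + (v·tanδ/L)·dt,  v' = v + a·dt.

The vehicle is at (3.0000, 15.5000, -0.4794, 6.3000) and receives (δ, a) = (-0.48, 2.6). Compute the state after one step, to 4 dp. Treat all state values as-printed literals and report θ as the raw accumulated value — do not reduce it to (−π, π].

(3.8385, 15.0641, -0.6241, 6.6900)

x' = 3.0000 + 6.3000·cos(-0.4794)·0.15 = 3.8385
y' = 15.5000 + 6.3000·sin(-0.4794)·0.15 = 15.0641
θ' = -0.4794 + (6.3000/3.4)·tan(-0.48)·0.15 = -0.6241
v' = 6.3000 + 2.6000·0.15 = 6.6900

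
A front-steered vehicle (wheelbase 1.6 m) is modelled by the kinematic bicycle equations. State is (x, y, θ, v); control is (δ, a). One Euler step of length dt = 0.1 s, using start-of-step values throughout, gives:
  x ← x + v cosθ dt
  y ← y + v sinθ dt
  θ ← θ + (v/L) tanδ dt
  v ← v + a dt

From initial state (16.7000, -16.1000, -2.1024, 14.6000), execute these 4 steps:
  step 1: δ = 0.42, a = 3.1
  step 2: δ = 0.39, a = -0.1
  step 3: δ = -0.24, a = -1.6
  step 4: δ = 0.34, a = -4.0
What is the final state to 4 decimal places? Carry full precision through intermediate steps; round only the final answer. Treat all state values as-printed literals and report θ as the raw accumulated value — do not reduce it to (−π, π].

(16.2026, -21.7517, -1.2139, 14.3400)

after step 1 (δ=0.42, a=3.1): (15.959902, -17.358513, -1.694903, 14.910000)
after step 2 (δ=0.39, a=-0.1): (15.775334, -18.838045, -1.311851, 14.900000)
after step 3 (δ=-0.24, a=-1.6): (16.156866, -20.278370, -1.539743, 14.740000)
after step 4 (δ=0.34, a=-4.0): (16.202631, -21.751659, -1.213863, 14.340000)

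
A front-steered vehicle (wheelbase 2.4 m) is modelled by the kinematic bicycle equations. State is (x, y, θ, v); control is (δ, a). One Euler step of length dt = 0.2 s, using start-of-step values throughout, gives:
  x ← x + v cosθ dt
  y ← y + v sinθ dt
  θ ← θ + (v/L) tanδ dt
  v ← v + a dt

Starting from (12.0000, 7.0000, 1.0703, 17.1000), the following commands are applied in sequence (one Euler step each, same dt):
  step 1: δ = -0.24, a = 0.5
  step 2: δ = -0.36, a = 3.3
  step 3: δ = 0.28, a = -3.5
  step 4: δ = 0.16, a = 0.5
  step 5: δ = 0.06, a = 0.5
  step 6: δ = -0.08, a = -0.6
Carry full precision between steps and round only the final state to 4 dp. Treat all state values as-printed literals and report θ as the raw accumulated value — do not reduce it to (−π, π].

(26.9350, 20.2357, 0.8112, 17.2400)

after step 1 (δ=-0.24, a=0.5): (13.641125, 10.000518, 0.721579, 17.200000)
after step 2 (δ=-0.36, a=3.3): (16.223752, 12.272881, 0.182068, 17.860000)
after step 3 (δ=0.28, a=-3.5): (19.736712, 12.919641, 0.610045, 17.160000)
after step 4 (δ=0.16, a=0.5): (22.549656, 14.885848, 0.840817, 17.260000)
after step 5 (δ=0.06, a=0.5): (24.851636, 17.458238, 0.927221, 17.360000)
after step 6 (δ=-0.08, a=-0.6): (26.935043, 20.235683, 0.811240, 17.240000)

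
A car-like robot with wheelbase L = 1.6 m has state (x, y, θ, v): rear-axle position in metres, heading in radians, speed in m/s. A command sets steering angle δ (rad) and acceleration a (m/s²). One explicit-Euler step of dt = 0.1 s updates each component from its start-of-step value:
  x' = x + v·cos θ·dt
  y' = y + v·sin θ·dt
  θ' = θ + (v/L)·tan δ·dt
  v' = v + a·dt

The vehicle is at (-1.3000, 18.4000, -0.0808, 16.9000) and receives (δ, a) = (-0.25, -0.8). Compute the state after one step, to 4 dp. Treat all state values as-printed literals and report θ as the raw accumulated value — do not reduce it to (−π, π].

x' = -1.3000 + 16.9000·cos(-0.0808)·0.1 = 0.3845
y' = 18.4000 + 16.9000·sin(-0.0808)·0.1 = 18.2636
θ' = -0.0808 + (16.9000/1.6)·tan(-0.25)·0.1 = -0.3505
v' = 16.9000 − 0.8000·0.1 = 16.8200

(0.3845, 18.2636, -0.3505, 16.8200)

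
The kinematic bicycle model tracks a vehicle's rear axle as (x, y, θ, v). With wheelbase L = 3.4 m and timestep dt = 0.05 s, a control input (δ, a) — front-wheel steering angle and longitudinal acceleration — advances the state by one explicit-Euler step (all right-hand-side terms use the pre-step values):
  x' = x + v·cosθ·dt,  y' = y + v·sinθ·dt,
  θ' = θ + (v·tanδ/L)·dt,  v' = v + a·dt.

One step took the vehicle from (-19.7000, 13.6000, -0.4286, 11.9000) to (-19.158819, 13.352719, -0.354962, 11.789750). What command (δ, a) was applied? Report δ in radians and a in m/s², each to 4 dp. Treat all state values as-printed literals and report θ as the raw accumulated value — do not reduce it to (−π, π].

δ = 0.3983, a = -2.2050

a = (v'−v)/dt = (-0.110250)/0.05 = -2.2050
Δθ = θ'−θ = 0.073638;  (v·dt/L) = 11.9000·0.05/3.4 = 0.175000
tan δ = Δθ·L/(v·dt) = 0.420789  →  δ = 0.3983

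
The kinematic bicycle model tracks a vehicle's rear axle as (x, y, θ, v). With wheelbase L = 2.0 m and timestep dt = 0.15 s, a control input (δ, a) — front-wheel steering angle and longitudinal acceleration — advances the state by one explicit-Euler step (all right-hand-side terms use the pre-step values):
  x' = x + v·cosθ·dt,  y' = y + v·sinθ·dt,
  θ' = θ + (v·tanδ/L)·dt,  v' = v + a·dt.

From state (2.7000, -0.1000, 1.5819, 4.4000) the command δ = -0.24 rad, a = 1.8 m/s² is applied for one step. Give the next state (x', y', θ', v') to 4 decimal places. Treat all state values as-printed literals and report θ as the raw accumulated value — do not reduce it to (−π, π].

(2.6927, 0.5600, 1.5011, 4.6700)

x' = 2.7000 + 4.4000·cos(1.5819)·0.15 = 2.6927
y' = -0.1000 + 4.4000·sin(1.5819)·0.15 = 0.5600
θ' = 1.5819 + (4.4000/2.0)·tan(-0.24)·0.15 = 1.5011
v' = 4.4000 + 1.8000·0.15 = 4.6700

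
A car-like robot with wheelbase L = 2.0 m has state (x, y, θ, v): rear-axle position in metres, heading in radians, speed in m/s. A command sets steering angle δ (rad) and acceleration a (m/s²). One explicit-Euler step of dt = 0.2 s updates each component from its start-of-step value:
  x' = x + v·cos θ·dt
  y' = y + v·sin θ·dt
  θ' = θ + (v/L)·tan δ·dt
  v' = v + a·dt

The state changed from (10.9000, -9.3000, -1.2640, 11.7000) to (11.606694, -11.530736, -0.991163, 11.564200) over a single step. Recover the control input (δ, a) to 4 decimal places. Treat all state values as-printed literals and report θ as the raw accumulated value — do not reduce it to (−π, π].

δ = 0.2291, a = -0.6790

a = (v'−v)/dt = (-0.135800)/0.2 = -0.6790
Δθ = θ'−θ = 0.272837;  (v·dt/L) = 11.7000·0.2/2.0 = 1.170000
tan δ = Δθ·L/(v·dt) = 0.233194  →  δ = 0.2291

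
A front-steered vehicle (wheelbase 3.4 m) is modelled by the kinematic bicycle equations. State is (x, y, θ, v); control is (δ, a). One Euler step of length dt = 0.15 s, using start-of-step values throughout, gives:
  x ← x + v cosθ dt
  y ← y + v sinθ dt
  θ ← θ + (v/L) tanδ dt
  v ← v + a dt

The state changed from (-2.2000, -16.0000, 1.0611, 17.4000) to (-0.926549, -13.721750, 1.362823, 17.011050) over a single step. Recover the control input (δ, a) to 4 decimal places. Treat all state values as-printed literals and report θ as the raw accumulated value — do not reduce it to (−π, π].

δ = 0.3745, a = -2.5930

a = (v'−v)/dt = (-0.388950)/0.15 = -2.5930
Δθ = θ'−θ = 0.301723;  (v·dt/L) = 17.4000·0.15/3.4 = 0.767647
tan δ = Δθ·L/(v·dt) = 0.393049  →  δ = 0.3745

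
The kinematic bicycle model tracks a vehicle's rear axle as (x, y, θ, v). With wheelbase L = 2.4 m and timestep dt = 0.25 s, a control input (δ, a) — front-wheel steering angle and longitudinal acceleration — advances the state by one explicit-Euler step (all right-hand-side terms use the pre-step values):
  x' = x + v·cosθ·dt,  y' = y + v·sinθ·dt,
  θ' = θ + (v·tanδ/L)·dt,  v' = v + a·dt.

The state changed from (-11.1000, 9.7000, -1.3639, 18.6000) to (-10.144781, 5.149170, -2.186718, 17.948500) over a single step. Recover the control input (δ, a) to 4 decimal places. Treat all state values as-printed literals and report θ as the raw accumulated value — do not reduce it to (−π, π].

a = (v'−v)/dt = (-0.651500)/0.25 = -2.6060
Δθ = θ'−θ = -0.822818;  (v·dt/L) = 18.6000·0.25/2.4 = 1.937500
tan δ = Δθ·L/(v·dt) = -0.424680  →  δ = -0.4016

δ = -0.4016, a = -2.6060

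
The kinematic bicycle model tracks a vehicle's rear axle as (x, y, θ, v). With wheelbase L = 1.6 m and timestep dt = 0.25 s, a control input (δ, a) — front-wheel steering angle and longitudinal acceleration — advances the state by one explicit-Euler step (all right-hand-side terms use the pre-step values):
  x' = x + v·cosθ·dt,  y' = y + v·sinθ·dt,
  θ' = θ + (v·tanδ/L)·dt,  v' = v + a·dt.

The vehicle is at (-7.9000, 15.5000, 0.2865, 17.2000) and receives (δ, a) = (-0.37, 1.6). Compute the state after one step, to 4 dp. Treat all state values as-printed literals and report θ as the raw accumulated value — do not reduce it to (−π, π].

x' = -7.9000 + 17.2000·cos(0.2865)·0.25 = -3.7753
y' = 15.5000 + 17.2000·sin(0.2865)·0.25 = 16.7152
θ' = 0.2865 + (17.2000/1.6)·tan(-0.37)·0.25 = -0.7559
v' = 17.2000 + 1.6000·0.25 = 17.6000

(-3.7753, 16.7152, -0.7559, 17.6000)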